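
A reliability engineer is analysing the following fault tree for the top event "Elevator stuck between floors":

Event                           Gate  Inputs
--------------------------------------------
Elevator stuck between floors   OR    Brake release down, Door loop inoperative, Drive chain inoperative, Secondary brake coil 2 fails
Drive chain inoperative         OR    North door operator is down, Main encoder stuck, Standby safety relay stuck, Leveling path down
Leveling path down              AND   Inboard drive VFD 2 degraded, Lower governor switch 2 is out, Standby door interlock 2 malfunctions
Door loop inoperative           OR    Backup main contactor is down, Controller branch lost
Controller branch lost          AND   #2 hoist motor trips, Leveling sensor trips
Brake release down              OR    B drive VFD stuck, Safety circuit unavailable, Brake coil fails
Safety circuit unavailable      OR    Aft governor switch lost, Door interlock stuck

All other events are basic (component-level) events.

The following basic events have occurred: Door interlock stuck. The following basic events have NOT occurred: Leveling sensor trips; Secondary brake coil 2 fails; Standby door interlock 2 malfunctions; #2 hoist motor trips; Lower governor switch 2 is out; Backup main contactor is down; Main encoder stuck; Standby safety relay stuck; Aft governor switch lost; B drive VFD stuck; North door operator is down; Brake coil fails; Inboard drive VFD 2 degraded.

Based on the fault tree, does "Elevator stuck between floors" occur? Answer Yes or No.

Yes

Safety circuit unavailable [OR]: Aft governor switch lost=not, Door interlock stuck=occurs → at least one input occurs → occurs.
Brake release down [OR]: B drive VFD stuck=not, Safety circuit unavailable=occurs, Brake coil fails=not → at least one input occurs → occurs.
Controller branch lost [AND]: #2 hoist motor trips=not, Leveling sensor trips=not → not all inputs occur → does not occur.
Door loop inoperative [OR]: Backup main contactor is down=not, Controller branch lost=not → no input occurs → does not occur.
Leveling path down [AND]: Inboard drive VFD 2 degraded=not, Lower governor switch 2 is out=not, Standby door interlock 2 malfunctions=not → not all inputs occur → does not occur.
Drive chain inoperative [OR]: North door operator is down=not, Main encoder stuck=not, Standby safety relay stuck=not, Leveling path down=not → no input occurs → does not occur.
Elevator stuck between floors [OR]: Brake release down=occurs, Door loop inoperative=not, Drive chain inoperative=not, Secondary brake coil 2 fails=not → at least one input occurs → occurs.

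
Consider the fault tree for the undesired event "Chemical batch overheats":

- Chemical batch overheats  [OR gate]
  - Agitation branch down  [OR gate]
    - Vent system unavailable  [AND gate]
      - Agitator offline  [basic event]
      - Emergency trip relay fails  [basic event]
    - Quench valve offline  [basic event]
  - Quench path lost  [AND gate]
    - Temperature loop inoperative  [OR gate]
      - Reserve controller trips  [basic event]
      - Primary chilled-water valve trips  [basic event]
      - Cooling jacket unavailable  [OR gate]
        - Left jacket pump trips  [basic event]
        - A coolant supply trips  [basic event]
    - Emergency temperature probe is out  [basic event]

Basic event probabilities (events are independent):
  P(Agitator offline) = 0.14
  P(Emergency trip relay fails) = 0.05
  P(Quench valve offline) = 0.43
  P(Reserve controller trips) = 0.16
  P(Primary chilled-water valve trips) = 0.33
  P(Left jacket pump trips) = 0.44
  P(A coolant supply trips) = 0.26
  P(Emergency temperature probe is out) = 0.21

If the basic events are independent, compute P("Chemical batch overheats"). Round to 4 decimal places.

P(Vent system unavailable) [AND] = 0.14 × 0.05 = 0.007000
P(Agitation branch down) [OR] = 1 − (1−0.007000) × (1−0.43) = 0.433990
P(Cooling jacket unavailable) [OR] = 1 − (1−0.44) × (1−0.26) = 0.585600
P(Temperature loop inoperative) [OR] = 1 − (1−0.16) × (1−0.33) × (1−0.585600) = 0.766776
P(Quench path lost) [AND] = 0.766776 × 0.21 = 0.161023
P(Chemical batch overheats) [OR] = 1 − (1−0.433990) × (1−0.161023) = 0.525131
Rounded to 4 decimal places: P(Chemical batch overheats) ≈ 0.5251.

0.5251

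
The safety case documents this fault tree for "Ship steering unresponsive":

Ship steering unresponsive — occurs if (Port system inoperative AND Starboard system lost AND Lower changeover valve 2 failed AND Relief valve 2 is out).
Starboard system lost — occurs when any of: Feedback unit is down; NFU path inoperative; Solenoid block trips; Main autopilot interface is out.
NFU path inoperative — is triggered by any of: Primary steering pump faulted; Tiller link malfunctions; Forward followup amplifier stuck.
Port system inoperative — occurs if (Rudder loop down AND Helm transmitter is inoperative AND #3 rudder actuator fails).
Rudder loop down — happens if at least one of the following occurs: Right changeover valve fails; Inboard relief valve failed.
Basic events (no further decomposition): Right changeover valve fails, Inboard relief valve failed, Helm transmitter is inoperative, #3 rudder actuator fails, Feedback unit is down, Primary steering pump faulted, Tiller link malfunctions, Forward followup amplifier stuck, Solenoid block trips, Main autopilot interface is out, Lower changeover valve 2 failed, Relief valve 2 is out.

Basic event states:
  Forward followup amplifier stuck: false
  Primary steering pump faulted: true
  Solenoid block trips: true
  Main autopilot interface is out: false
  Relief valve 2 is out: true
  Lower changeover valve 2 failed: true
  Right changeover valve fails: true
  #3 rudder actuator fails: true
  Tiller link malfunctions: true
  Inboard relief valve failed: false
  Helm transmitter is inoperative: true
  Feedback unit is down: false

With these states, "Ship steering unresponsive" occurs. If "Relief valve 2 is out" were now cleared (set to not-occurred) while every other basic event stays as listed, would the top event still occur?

No

Counterfactual: set "Relief valve 2 is out" to not occurred.
Rudder loop down [OR]: Right changeover valve fails=occurs, Inboard relief valve failed=not → at least one input occurs → occurs.
Port system inoperative [AND]: Rudder loop down=occurs, Helm transmitter is inoperative=occurs, #3 rudder actuator fails=occurs → all inputs occur → occurs.
NFU path inoperative [OR]: Primary steering pump faulted=occurs, Tiller link malfunctions=occurs, Forward followup amplifier stuck=not → at least one input occurs → occurs.
Starboard system lost [OR]: Feedback unit is down=not, NFU path inoperative=occurs, Solenoid block trips=occurs, Main autopilot interface is out=not → at least one input occurs → occurs.
Ship steering unresponsive [AND]: Port system inoperative=occurs, Starboard system lost=occurs, Lower changeover valve 2 failed=occurs, Relief valve 2 is out=not → not all inputs occur → does not occur.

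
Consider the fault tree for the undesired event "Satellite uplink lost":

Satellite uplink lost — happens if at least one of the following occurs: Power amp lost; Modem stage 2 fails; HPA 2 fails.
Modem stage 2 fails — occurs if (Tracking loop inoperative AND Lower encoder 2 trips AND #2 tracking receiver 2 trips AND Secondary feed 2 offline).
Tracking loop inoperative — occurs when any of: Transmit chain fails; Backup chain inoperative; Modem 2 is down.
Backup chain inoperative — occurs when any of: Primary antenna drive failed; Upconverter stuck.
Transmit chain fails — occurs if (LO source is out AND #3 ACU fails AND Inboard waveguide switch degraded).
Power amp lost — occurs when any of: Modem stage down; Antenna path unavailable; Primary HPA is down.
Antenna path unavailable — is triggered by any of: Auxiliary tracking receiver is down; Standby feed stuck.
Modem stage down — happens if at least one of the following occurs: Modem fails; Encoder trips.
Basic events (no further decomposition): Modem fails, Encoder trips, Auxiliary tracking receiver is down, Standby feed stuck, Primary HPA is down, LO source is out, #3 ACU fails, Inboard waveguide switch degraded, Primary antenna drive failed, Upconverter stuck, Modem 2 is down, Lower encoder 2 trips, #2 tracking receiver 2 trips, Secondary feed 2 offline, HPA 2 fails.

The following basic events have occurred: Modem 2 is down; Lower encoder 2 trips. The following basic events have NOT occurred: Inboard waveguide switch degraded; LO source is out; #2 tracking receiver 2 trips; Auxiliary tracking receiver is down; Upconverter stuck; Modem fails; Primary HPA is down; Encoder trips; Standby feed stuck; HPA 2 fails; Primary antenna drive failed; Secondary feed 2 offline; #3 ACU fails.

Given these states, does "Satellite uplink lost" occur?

Modem stage down [OR]: Modem fails=not, Encoder trips=not → no input occurs → does not occur.
Antenna path unavailable [OR]: Auxiliary tracking receiver is down=not, Standby feed stuck=not → no input occurs → does not occur.
Power amp lost [OR]: Modem stage down=not, Antenna path unavailable=not, Primary HPA is down=not → no input occurs → does not occur.
Transmit chain fails [AND]: LO source is out=not, #3 ACU fails=not, Inboard waveguide switch degraded=not → not all inputs occur → does not occur.
Backup chain inoperative [OR]: Primary antenna drive failed=not, Upconverter stuck=not → no input occurs → does not occur.
Tracking loop inoperative [OR]: Transmit chain fails=not, Backup chain inoperative=not, Modem 2 is down=occurs → at least one input occurs → occurs.
Modem stage 2 fails [AND]: Tracking loop inoperative=occurs, Lower encoder 2 trips=occurs, #2 tracking receiver 2 trips=not, Secondary feed 2 offline=not → not all inputs occur → does not occur.
Satellite uplink lost [OR]: Power amp lost=not, Modem stage 2 fails=not, HPA 2 fails=not → no input occurs → does not occur.

No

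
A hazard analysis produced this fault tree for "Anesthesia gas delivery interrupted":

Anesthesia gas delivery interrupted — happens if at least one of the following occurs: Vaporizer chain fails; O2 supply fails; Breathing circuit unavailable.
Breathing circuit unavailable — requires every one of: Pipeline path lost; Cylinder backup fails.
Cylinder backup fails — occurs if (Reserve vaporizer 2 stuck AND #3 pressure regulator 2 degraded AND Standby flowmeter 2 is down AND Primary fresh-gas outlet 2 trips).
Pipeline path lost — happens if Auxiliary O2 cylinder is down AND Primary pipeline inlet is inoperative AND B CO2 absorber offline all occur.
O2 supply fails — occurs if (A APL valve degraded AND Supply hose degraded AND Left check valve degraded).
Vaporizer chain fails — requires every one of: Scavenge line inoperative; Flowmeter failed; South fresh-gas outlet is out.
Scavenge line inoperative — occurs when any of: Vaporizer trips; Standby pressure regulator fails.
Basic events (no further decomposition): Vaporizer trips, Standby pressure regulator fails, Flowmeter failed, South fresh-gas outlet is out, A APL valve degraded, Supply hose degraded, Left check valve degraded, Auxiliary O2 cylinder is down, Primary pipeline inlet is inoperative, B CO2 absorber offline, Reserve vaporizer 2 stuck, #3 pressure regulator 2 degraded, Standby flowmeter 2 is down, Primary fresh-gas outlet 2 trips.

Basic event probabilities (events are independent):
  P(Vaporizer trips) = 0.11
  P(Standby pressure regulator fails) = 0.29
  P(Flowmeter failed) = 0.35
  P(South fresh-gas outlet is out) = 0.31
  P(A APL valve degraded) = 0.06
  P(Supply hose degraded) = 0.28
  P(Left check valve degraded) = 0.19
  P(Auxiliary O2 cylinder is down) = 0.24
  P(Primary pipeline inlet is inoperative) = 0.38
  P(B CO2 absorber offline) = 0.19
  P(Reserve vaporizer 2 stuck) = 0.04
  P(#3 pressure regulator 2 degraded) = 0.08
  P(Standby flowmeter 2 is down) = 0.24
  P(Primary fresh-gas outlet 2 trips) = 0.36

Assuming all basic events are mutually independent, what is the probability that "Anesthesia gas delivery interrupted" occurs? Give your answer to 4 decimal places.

P(Scavenge line inoperative) [OR] = 1 − (1−0.11) × (1−0.29) = 0.368100
P(Vaporizer chain fails) [AND] = 0.368100 × 0.35 × 0.31 = 0.039939
P(O2 supply fails) [AND] = 0.06 × 0.28 × 0.19 = 0.003192
P(Pipeline path lost) [AND] = 0.24 × 0.38 × 0.19 = 0.017328
P(Cylinder backup fails) [AND] = 0.04 × 0.08 × 0.24 × 0.36 = 0.000276
P(Breathing circuit unavailable) [AND] = 0.017328 × 0.000276 = 0.000005
P(Anesthesia gas delivery interrupted) [OR] = 1 − (1−0.039939) × (1−0.003192) × (1−0.000005) = 0.043008
Rounded to 4 decimal places: P(Anesthesia gas delivery interrupted) ≈ 0.0430.

0.0430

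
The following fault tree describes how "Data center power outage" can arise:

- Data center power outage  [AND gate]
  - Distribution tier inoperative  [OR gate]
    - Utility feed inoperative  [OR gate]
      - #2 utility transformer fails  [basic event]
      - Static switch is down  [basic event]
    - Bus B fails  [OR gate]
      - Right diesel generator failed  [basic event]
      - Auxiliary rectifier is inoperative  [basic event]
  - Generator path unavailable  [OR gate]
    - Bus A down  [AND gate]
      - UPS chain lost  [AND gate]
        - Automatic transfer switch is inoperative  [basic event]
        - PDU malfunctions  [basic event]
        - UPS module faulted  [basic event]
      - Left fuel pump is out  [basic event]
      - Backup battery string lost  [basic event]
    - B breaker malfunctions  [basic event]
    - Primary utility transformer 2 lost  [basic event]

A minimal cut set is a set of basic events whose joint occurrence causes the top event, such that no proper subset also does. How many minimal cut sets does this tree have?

Utility feed inoperative [OR]: union of children's cut sets → 2 cut set(s).
Bus B fails [OR]: union of children's cut sets → 2 cut set(s).
Distribution tier inoperative [OR]: union of children's cut sets → 4 cut set(s).
UPS chain lost [AND]: one cut set from each child combined → 1 × 1 × 1 = 1 cut set(s).
Bus A down [AND]: one cut set from each child combined → 1 × 1 × 1 = 1 cut set(s).
Generator path unavailable [OR]: union of children's cut sets → 3 cut set(s).
Data center power outage [AND]: one cut set from each child combined → 4 × 3 = 12 cut set(s).

12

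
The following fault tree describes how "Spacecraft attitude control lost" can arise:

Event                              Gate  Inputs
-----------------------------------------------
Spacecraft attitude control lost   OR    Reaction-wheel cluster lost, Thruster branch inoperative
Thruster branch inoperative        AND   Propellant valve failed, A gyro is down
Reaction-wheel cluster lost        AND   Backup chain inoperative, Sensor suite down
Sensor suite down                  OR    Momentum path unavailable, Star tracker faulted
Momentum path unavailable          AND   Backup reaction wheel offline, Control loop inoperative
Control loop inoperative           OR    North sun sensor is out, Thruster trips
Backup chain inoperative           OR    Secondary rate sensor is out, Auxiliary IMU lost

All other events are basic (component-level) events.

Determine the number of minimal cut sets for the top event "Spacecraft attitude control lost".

Backup chain inoperative [OR]: union of children's cut sets → 2 cut set(s).
Control loop inoperative [OR]: union of children's cut sets → 2 cut set(s).
Momentum path unavailable [AND]: one cut set from each child combined → 1 × 2 = 2 cut set(s).
Sensor suite down [OR]: union of children's cut sets → 3 cut set(s).
Reaction-wheel cluster lost [AND]: one cut set from each child combined → 2 × 3 = 6 cut set(s).
Thruster branch inoperative [AND]: one cut set from each child combined → 1 × 1 = 1 cut set(s).
Spacecraft attitude control lost [OR]: union of children's cut sets → 7 cut set(s).
Minimal cut sets: {Backup reaction wheel offline, North sun sensor is out, Secondary rate sensor is out}; {Backup reaction wheel offline, Secondary rate sensor is out, Thruster trips}; {Secondary rate sensor is out, Star tracker faulted}; {Auxiliary IMU lost, Backup reaction wheel offline, North sun sensor is out}; {Auxiliary IMU lost, Backup reaction wheel offline, Thruster trips}; {Auxiliary IMU lost, Star tracker faulted}; {A gyro is down, Propellant valve failed}.

7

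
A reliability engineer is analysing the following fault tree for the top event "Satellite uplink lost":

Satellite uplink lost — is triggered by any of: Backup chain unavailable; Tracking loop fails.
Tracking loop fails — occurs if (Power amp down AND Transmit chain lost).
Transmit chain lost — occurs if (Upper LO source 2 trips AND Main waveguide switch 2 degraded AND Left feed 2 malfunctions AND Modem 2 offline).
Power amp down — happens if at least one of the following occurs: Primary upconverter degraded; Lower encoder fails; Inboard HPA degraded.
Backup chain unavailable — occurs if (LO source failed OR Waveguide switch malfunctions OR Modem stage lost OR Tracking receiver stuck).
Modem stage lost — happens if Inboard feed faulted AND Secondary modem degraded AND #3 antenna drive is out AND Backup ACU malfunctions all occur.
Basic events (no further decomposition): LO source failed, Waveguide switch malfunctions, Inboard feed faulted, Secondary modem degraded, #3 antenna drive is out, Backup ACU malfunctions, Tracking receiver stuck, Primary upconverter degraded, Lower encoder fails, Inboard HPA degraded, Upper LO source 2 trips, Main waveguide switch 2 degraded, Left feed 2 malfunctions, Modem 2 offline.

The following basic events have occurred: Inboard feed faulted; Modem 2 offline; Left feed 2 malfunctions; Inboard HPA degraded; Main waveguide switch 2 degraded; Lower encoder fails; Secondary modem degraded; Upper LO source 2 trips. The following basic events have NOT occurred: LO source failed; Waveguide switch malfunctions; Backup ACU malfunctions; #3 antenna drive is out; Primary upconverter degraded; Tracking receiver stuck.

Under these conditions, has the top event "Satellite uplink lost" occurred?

Modem stage lost [AND]: Inboard feed faulted=occurs, Secondary modem degraded=occurs, #3 antenna drive is out=not, Backup ACU malfunctions=not → not all inputs occur → does not occur.
Backup chain unavailable [OR]: LO source failed=not, Waveguide switch malfunctions=not, Modem stage lost=not, Tracking receiver stuck=not → no input occurs → does not occur.
Power amp down [OR]: Primary upconverter degraded=not, Lower encoder fails=occurs, Inboard HPA degraded=occurs → at least one input occurs → occurs.
Transmit chain lost [AND]: Upper LO source 2 trips=occurs, Main waveguide switch 2 degraded=occurs, Left feed 2 malfunctions=occurs, Modem 2 offline=occurs → all inputs occur → occurs.
Tracking loop fails [AND]: Power amp down=occurs, Transmit chain lost=occurs → all inputs occur → occurs.
Satellite uplink lost [OR]: Backup chain unavailable=not, Tracking loop fails=occurs → at least one input occurs → occurs.

Yes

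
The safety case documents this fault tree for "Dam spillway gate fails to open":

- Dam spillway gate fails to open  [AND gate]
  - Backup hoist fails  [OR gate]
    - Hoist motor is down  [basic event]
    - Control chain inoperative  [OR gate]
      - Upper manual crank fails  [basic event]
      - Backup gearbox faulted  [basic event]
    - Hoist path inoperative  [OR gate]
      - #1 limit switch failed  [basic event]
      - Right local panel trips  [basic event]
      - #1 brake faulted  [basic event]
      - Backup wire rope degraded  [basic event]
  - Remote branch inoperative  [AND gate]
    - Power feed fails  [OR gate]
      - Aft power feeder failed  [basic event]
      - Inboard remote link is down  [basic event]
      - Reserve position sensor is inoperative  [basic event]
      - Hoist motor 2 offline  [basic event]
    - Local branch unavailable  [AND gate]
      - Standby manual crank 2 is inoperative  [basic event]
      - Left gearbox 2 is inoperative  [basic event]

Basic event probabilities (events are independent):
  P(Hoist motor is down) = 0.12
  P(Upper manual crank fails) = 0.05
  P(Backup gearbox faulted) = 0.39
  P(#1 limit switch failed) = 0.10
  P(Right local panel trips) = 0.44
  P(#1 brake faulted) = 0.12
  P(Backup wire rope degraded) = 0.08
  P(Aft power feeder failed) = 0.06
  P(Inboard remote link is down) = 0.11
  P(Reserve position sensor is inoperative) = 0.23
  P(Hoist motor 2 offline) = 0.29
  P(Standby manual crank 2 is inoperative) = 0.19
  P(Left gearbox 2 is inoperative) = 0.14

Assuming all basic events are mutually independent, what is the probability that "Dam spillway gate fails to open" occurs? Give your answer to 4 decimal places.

P(Control chain inoperative) [OR] = 1 − (1−0.05) × (1−0.39) = 0.420500
P(Hoist path inoperative) [OR] = 1 − (1−0.10) × (1−0.44) × (1−0.12) × (1−0.08) = 0.591962
P(Backup hoist fails) [OR] = 1 − (1−0.12) × (1−0.420500) × (1−0.591962) = 0.791917
P(Power feed fails) [OR] = 1 − (1−0.06) × (1−0.11) × (1−0.23) × (1−0.29) = 0.542631
P(Local branch unavailable) [AND] = 0.19 × 0.14 = 0.026600
P(Remote branch inoperative) [AND] = 0.542631 × 0.026600 = 0.014434
P(Dam spillway gate fails to open) [AND] = 0.791917 × 0.014434 = 0.011431
Rounded to 4 decimal places: P(Dam spillway gate fails to open) ≈ 0.0114.

0.0114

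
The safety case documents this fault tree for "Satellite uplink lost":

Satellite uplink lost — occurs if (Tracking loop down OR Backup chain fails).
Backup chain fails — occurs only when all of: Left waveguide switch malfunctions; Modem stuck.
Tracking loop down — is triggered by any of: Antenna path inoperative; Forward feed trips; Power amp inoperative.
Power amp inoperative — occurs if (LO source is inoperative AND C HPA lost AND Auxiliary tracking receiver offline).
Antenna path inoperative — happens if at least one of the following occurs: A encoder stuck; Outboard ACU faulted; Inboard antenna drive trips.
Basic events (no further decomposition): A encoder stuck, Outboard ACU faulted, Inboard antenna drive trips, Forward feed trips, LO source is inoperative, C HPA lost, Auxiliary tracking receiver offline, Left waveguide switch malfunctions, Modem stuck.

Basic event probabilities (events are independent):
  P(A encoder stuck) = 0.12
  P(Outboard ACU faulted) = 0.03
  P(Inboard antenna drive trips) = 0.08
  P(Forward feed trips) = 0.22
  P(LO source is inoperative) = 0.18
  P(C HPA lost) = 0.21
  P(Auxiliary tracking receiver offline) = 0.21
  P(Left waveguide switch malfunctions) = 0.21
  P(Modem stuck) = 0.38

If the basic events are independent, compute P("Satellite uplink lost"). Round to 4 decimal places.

P(Antenna path inoperative) [OR] = 1 − (1−0.12) × (1−0.03) × (1−0.08) = 0.214688
P(Power amp inoperative) [AND] = 0.18 × 0.21 × 0.21 = 0.007938
P(Tracking loop down) [OR] = 1 − (1−0.214688) × (1−0.22) × (1−0.007938) = 0.392319
P(Backup chain fails) [AND] = 0.21 × 0.38 = 0.079800
P(Satellite uplink lost) [OR] = 1 − (1−0.392319) × (1−0.079800) = 0.440812
Rounded to 4 decimal places: P(Satellite uplink lost) ≈ 0.4408.

0.4408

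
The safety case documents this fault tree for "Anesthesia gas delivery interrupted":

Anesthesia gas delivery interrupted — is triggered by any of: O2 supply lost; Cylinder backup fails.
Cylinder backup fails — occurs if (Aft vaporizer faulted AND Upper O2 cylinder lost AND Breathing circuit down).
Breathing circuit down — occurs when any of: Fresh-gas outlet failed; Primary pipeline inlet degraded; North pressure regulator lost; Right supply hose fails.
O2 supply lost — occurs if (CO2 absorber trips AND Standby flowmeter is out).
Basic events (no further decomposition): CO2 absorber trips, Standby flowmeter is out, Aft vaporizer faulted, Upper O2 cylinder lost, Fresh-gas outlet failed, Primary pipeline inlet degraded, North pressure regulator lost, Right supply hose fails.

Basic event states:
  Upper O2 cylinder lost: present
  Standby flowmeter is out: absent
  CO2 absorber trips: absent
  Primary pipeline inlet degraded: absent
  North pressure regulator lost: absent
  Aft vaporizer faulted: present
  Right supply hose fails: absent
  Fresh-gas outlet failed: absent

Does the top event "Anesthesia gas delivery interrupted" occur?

O2 supply lost [AND]: CO2 absorber trips=not, Standby flowmeter is out=not → not all inputs occur → does not occur.
Breathing circuit down [OR]: Fresh-gas outlet failed=not, Primary pipeline inlet degraded=not, North pressure regulator lost=not, Right supply hose fails=not → no input occurs → does not occur.
Cylinder backup fails [AND]: Aft vaporizer faulted=occurs, Upper O2 cylinder lost=occurs, Breathing circuit down=not → not all inputs occur → does not occur.
Anesthesia gas delivery interrupted [OR]: O2 supply lost=not, Cylinder backup fails=not → no input occurs → does not occur.

No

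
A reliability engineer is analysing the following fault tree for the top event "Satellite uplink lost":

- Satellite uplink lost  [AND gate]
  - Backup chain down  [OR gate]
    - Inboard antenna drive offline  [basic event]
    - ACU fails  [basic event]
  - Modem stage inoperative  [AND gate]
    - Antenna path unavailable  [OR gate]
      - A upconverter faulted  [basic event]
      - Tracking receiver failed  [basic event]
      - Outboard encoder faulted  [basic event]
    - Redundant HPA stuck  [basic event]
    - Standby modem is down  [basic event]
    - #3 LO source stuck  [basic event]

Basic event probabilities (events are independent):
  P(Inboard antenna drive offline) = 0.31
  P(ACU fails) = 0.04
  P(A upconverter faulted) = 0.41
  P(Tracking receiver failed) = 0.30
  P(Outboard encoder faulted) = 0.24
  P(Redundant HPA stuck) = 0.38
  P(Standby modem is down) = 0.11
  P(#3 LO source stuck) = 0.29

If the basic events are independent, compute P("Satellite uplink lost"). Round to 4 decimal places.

0.0028

P(Backup chain down) [OR] = 1 − (1−0.31) × (1−0.04) = 0.337600
P(Antenna path unavailable) [OR] = 1 − (1−0.41) × (1−0.30) × (1−0.24) = 0.686120
P(Modem stage inoperative) [AND] = 0.686120 × 0.38 × 0.11 × 0.29 = 0.008317
P(Satellite uplink lost) [AND] = 0.337600 × 0.008317 = 0.002808
Rounded to 4 decimal places: P(Satellite uplink lost) ≈ 0.0028.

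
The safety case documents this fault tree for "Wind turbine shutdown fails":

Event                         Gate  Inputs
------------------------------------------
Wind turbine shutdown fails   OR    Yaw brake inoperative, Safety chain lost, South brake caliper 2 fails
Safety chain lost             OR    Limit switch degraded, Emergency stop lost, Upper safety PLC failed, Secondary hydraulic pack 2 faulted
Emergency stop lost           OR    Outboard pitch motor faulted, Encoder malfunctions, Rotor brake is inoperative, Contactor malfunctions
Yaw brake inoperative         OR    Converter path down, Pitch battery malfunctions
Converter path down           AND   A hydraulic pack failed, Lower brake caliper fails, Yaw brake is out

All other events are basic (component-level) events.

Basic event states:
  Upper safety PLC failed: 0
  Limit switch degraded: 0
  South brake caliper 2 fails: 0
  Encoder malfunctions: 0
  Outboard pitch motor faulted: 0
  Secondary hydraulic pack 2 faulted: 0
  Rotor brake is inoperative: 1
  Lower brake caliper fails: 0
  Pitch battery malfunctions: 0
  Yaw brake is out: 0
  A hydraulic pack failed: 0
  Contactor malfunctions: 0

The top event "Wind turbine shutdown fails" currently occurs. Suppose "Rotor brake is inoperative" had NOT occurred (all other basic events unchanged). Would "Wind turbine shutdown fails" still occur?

No

Counterfactual: set "Rotor brake is inoperative" to not occurred.
Converter path down [AND]: A hydraulic pack failed=not, Lower brake caliper fails=not, Yaw brake is out=not → not all inputs occur → does not occur.
Yaw brake inoperative [OR]: Converter path down=not, Pitch battery malfunctions=not → no input occurs → does not occur.
Emergency stop lost [OR]: Outboard pitch motor faulted=not, Encoder malfunctions=not, Rotor brake is inoperative=not, Contactor malfunctions=not → no input occurs → does not occur.
Safety chain lost [OR]: Limit switch degraded=not, Emergency stop lost=not, Upper safety PLC failed=not, Secondary hydraulic pack 2 faulted=not → no input occurs → does not occur.
Wind turbine shutdown fails [OR]: Yaw brake inoperative=not, Safety chain lost=not, South brake caliper 2 fails=not → no input occurs → does not occur.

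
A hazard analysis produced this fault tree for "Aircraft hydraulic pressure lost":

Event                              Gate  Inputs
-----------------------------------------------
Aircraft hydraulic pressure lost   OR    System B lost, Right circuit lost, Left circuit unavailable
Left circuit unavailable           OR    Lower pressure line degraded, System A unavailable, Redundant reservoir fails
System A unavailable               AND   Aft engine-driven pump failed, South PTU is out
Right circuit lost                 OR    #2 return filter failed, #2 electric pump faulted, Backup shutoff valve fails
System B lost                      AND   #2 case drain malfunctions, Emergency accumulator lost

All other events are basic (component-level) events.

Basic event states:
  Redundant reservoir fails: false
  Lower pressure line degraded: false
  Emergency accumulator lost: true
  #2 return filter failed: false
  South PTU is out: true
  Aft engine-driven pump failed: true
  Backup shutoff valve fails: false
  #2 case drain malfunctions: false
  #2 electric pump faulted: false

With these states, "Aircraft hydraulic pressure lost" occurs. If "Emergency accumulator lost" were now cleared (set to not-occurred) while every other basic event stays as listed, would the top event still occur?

Yes

Counterfactual: set "Emergency accumulator lost" to not occurred.
System B lost [AND]: #2 case drain malfunctions=not, Emergency accumulator lost=not → not all inputs occur → does not occur.
Right circuit lost [OR]: #2 return filter failed=not, #2 electric pump faulted=not, Backup shutoff valve fails=not → no input occurs → does not occur.
System A unavailable [AND]: Aft engine-driven pump failed=occurs, South PTU is out=occurs → all inputs occur → occurs.
Left circuit unavailable [OR]: Lower pressure line degraded=not, System A unavailable=occurs, Redundant reservoir fails=not → at least one input occurs → occurs.
Aircraft hydraulic pressure lost [OR]: System B lost=not, Right circuit lost=not, Left circuit unavailable=occurs → at least one input occurs → occurs.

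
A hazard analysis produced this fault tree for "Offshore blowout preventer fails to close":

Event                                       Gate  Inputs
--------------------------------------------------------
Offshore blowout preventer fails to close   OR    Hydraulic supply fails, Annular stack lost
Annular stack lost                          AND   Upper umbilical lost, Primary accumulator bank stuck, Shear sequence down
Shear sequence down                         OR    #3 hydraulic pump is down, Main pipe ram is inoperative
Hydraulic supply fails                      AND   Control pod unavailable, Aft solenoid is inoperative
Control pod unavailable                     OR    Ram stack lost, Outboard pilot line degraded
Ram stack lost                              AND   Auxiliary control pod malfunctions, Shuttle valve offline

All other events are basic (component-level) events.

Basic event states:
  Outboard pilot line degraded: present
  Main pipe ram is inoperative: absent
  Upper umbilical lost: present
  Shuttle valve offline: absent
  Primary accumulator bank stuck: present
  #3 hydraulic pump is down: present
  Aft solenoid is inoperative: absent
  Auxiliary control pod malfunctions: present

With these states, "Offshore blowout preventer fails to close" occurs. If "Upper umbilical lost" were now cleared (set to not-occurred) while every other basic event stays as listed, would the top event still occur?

No

Counterfactual: set "Upper umbilical lost" to not occurred.
Ram stack lost [AND]: Auxiliary control pod malfunctions=occurs, Shuttle valve offline=not → not all inputs occur → does not occur.
Control pod unavailable [OR]: Ram stack lost=not, Outboard pilot line degraded=occurs → at least one input occurs → occurs.
Hydraulic supply fails [AND]: Control pod unavailable=occurs, Aft solenoid is inoperative=not → not all inputs occur → does not occur.
Shear sequence down [OR]: #3 hydraulic pump is down=occurs, Main pipe ram is inoperative=not → at least one input occurs → occurs.
Annular stack lost [AND]: Upper umbilical lost=not, Primary accumulator bank stuck=occurs, Shear sequence down=occurs → not all inputs occur → does not occur.
Offshore blowout preventer fails to close [OR]: Hydraulic supply fails=not, Annular stack lost=not → no input occurs → does not occur.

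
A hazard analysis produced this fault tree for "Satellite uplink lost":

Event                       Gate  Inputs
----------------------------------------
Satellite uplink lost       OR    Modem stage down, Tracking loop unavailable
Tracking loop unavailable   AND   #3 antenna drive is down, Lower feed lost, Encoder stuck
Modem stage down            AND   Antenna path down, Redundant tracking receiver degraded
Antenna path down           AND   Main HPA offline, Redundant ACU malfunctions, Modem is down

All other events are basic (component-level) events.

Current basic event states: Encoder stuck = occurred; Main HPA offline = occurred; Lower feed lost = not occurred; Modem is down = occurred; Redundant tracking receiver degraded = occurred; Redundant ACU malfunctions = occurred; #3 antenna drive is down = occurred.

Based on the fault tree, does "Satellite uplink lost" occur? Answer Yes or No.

Antenna path down [AND]: Main HPA offline=occurs, Redundant ACU malfunctions=occurs, Modem is down=occurs → all inputs occur → occurs.
Modem stage down [AND]: Antenna path down=occurs, Redundant tracking receiver degraded=occurs → all inputs occur → occurs.
Tracking loop unavailable [AND]: #3 antenna drive is down=occurs, Lower feed lost=not, Encoder stuck=occurs → not all inputs occur → does not occur.
Satellite uplink lost [OR]: Modem stage down=occurs, Tracking loop unavailable=not → at least one input occurs → occurs.

Yes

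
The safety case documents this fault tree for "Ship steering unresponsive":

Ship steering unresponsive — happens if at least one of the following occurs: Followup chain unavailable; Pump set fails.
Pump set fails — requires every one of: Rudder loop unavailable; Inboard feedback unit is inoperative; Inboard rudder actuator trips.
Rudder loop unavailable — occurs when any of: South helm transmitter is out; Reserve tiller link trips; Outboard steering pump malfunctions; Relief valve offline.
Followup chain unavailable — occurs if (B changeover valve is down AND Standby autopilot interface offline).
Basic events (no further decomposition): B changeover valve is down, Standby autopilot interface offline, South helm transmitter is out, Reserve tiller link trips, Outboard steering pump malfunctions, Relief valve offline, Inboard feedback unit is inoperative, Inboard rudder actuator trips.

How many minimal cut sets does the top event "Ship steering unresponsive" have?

Followup chain unavailable [AND]: one cut set from each child combined → 1 × 1 = 1 cut set(s).
Rudder loop unavailable [OR]: union of children's cut sets → 4 cut set(s).
Pump set fails [AND]: one cut set from each child combined → 4 × 1 × 1 = 4 cut set(s).
Ship steering unresponsive [OR]: union of children's cut sets → 5 cut set(s).
Minimal cut sets: {B changeover valve is down, Standby autopilot interface offline}; {Inboard feedback unit is inoperative, Inboard rudder actuator trips, South helm transmitter is out}; {Inboard feedback unit is inoperative, Inboard rudder actuator trips, Reserve tiller link trips}; {Inboard feedback unit is inoperative, Inboard rudder actuator trips, Outboard steering pump malfunctions}; {Inboard feedback unit is inoperative, Inboard rudder actuator trips, Relief valve offline}.

5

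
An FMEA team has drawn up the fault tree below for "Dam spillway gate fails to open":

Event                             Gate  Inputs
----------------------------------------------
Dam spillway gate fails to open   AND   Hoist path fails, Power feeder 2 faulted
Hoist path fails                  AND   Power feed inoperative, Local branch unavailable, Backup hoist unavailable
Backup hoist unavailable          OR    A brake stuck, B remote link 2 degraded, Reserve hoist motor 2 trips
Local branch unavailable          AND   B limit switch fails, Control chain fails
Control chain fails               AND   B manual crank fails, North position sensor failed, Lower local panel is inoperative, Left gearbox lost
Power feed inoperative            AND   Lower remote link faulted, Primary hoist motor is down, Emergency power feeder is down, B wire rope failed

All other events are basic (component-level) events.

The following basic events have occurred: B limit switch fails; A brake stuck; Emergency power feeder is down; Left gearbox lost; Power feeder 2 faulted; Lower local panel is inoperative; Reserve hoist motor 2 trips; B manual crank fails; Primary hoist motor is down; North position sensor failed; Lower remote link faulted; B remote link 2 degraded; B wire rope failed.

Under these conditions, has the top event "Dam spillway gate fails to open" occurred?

Yes

Power feed inoperative [AND]: Lower remote link faulted=occurs, Primary hoist motor is down=occurs, Emergency power feeder is down=occurs, B wire rope failed=occurs → all inputs occur → occurs.
Control chain fails [AND]: B manual crank fails=occurs, North position sensor failed=occurs, Lower local panel is inoperative=occurs, Left gearbox lost=occurs → all inputs occur → occurs.
Local branch unavailable [AND]: B limit switch fails=occurs, Control chain fails=occurs → all inputs occur → occurs.
Backup hoist unavailable [OR]: A brake stuck=occurs, B remote link 2 degraded=occurs, Reserve hoist motor 2 trips=occurs → at least one input occurs → occurs.
Hoist path fails [AND]: Power feed inoperative=occurs, Local branch unavailable=occurs, Backup hoist unavailable=occurs → all inputs occur → occurs.
Dam spillway gate fails to open [AND]: Hoist path fails=occurs, Power feeder 2 faulted=occurs → all inputs occur → occurs.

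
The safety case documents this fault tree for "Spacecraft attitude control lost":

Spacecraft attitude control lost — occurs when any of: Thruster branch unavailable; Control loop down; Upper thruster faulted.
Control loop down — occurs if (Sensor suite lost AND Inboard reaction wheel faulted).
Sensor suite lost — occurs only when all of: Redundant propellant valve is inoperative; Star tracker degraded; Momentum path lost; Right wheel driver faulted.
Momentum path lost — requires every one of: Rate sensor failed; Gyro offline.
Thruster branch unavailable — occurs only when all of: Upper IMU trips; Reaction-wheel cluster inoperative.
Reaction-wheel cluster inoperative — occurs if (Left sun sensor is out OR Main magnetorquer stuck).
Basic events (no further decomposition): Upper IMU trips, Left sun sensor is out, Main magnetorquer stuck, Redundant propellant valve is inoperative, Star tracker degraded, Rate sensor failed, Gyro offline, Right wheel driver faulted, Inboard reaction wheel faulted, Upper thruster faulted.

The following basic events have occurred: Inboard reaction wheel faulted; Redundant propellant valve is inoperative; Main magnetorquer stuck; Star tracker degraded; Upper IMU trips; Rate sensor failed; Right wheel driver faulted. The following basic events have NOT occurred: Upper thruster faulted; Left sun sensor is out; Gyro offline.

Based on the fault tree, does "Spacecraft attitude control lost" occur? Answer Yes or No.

Yes

Reaction-wheel cluster inoperative [OR]: Left sun sensor is out=not, Main magnetorquer stuck=occurs → at least one input occurs → occurs.
Thruster branch unavailable [AND]: Upper IMU trips=occurs, Reaction-wheel cluster inoperative=occurs → all inputs occur → occurs.
Momentum path lost [AND]: Rate sensor failed=occurs, Gyro offline=not → not all inputs occur → does not occur.
Sensor suite lost [AND]: Redundant propellant valve is inoperative=occurs, Star tracker degraded=occurs, Momentum path lost=not, Right wheel driver faulted=occurs → not all inputs occur → does not occur.
Control loop down [AND]: Sensor suite lost=not, Inboard reaction wheel faulted=occurs → not all inputs occur → does not occur.
Spacecraft attitude control lost [OR]: Thruster branch unavailable=occurs, Control loop down=not, Upper thruster faulted=not → at least one input occurs → occurs.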